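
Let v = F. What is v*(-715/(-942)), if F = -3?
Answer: -715/314 ≈ -2.2771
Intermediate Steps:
v = -3
v*(-715/(-942)) = -(-2145)/(-942) = -(-2145)*(-1)/942 = -3*715/942 = -715/314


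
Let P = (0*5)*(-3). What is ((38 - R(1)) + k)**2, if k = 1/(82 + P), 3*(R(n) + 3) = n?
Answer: 100140049/60516 ≈ 1654.8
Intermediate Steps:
P = 0 (P = 0*(-3) = 0)
R(n) = -3 + n/3
k = 1/82 (k = 1/(82 + 0) = 1/82 ≈ 0.012195)
((38 - R(1)) + k)**2 = ((38 - (-3 + (1/3)*1)) + 1/82)**2 = ((38 - (-3 + 1/3)) + 1/82)**2 = ((38 - 1*(-8/3)) + 1/82)**2 = ((38 + 8/3) + 1/82)**2 = (122/3 + 1/82)**2 = (10007/246)**2 = 100140049/60516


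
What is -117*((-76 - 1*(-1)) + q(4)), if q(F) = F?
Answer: 8307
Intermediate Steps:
-117*((-76 - 1*(-1)) + q(4)) = -117*((-76 - 1*(-1)) + 4) = -117*((-76 + 1) + 4) = -117*(-75 + 4) = -117*(-71) = 8307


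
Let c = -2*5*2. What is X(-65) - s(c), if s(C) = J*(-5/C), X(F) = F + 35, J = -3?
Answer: -117/4 ≈ -29.250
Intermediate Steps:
X(F) = 35 + F
c = -20 (c = -10*2 = -20)
s(C) = 15/C (s(C) = -(-15)/C = 15/C)
X(-65) - s(c) = (35 - 65) - 15/(-20) = -30 - 15*(-1)/20 = -30 - 1*(-3/4) = -30 + 3/4 = -117/4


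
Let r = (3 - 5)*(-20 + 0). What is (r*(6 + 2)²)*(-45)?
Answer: -115200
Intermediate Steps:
r = 40 (r = -2*(-20) = 40)
(r*(6 + 2)²)*(-45) = (40*(6 + 2)²)*(-45) = (40*8²)*(-45) = (40*64)*(-45) = 2560*(-45) = -115200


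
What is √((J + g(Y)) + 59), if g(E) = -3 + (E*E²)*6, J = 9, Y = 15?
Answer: √20315 ≈ 142.53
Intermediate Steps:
g(E) = -3 + 6*E³ (g(E) = -3 + E³*6 = -3 + 6*E³)
√((J + g(Y)) + 59) = √((9 + (-3 + 6*15³)) + 59) = √((9 + (-3 + 6*3375)) + 59) = √((9 + (-3 + 20250)) + 59) = √((9 + 20247) + 59) = √(20256 + 59) = √20315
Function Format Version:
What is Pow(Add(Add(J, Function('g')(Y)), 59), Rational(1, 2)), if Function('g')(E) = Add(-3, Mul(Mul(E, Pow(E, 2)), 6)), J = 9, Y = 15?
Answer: Pow(20315, Rational(1, 2)) ≈ 142.53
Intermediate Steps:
Function('g')(E) = Add(-3, Mul(6, Pow(E, 3))) (Function('g')(E) = Add(-3, Mul(Pow(E, 3), 6)) = Add(-3, Mul(6, Pow(E, 3))))
Pow(Add(Add(J, Function('g')(Y)), 59), Rational(1, 2)) = Pow(Add(Add(9, Add(-3, Mul(6, Pow(15, 3)))), 59), Rational(1, 2)) = Pow(Add(Add(9, Add(-3, Mul(6, 3375))), 59), Rational(1, 2)) = Pow(Add(Add(9, Add(-3, 20250)), 59), Rational(1, 2)) = Pow(Add(Add(9, 20247), 59), Rational(1, 2)) = Pow(Add(20256, 59), Rational(1, 2)) = Pow(20315, Rational(1, 2))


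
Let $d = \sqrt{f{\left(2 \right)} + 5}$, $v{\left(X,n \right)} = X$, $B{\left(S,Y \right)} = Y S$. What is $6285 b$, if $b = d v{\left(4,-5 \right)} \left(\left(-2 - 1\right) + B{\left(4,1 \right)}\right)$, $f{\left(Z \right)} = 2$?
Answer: $25140 \sqrt{7} \approx 66514.0$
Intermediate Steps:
$B{\left(S,Y \right)} = S Y$
$d = \sqrt{7}$ ($d = \sqrt{2 + 5} = \sqrt{7} \approx 2.6458$)
$b = 4 \sqrt{7}$ ($b = \sqrt{7} \cdot 4 \left(\left(-2 - 1\right) + 4 \cdot 1\right) = 4 \sqrt{7} \left(\left(-2 + \left(-2 + 1\right)\right) + 4\right) = 4 \sqrt{7} \left(\left(-2 - 1\right) + 4\right) = 4 \sqrt{7} \left(-3 + 4\right) = 4 \sqrt{7} \cdot 1 = 4 \sqrt{7} \approx 10.583$)
$6285 b = 6285 \cdot 4 \sqrt{7} = 25140 \sqrt{7}$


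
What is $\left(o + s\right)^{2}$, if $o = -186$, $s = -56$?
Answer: $58564$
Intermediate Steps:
$\left(o + s\right)^{2} = \left(-186 - 56\right)^{2} = \left(-242\right)^{2} = 58564$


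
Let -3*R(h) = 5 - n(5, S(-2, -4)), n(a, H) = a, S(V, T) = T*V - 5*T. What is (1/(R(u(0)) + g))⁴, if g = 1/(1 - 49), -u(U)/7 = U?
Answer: 5308416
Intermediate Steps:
S(V, T) = -5*T + T*V
u(U) = -7*U
R(h) = 0 (R(h) = -(5 - 1*5)/3 = -(5 - 5)/3 = -⅓*0 = 0)
g = -1/48 (g = 1/(-48) = -1/48 ≈ -0.020833)
(1/(R(u(0)) + g))⁴ = (1/(0 - 1/48))⁴ = (1/(-1/48))⁴ = (-48)⁴ = 5308416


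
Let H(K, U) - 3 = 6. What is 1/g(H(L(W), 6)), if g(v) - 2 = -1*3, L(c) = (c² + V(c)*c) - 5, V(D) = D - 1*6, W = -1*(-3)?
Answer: -1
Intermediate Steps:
W = 3
V(D) = -6 + D (V(D) = D - 6 = -6 + D)
L(c) = -5 + c² + c*(-6 + c) (L(c) = (c² + (-6 + c)*c) - 5 = (c² + c*(-6 + c)) - 5 = -5 + c² + c*(-6 + c))
H(K, U) = 9 (H(K, U) = 3 + 6 = 9)
g(v) = -1 (g(v) = 2 - 1*3 = 2 - 3 = -1)
1/g(H(L(W), 6)) = 1/(-1) = -1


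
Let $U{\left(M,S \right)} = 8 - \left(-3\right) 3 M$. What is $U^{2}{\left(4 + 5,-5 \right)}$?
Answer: $7921$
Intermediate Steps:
$U{\left(M,S \right)} = 8 + 9 M$ ($U{\left(M,S \right)} = 8 - - 9 M = 8 + 9 M$)
$U^{2}{\left(4 + 5,-5 \right)} = \left(8 + 9 \left(4 + 5\right)\right)^{2} = \left(8 + 9 \cdot 9\right)^{2} = \left(8 + 81\right)^{2} = 89^{2} = 7921$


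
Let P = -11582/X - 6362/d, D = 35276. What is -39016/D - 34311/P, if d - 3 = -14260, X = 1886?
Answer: 4067362017701425/675208400299 ≈ 6023.9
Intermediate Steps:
d = -14257 (d = 3 - 14260 = -14257)
P = -76562921/13444351 (P = -11582/1886 - 6362/(-14257) = -11582*1/1886 - 6362*(-1/14257) = -5791/943 + 6362/14257 = -76562921/13444351 ≈ -5.6948)
-39016/D - 34311/P = -39016/35276 - 34311/(-76562921/13444351) = -39016*1/35276 - 34311*(-13444351/76562921) = -9754/8819 + 461289127161/76562921 = 4067362017701425/675208400299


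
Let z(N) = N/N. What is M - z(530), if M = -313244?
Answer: -313245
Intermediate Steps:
z(N) = 1
M - z(530) = -313244 - 1*1 = -313244 - 1 = -313245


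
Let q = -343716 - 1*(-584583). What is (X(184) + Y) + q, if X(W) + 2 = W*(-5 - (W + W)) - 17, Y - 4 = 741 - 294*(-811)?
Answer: 411395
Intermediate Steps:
q = 240867 (q = -343716 + 584583 = 240867)
Y = 239179 (Y = 4 + (741 - 294*(-811)) = 4 + (741 + 238434) = 4 + 239175 = 239179)
X(W) = -19 + W*(-5 - 2*W) (X(W) = -2 + (W*(-5 - (W + W)) - 17) = -2 + (W*(-5 - 2*W) - 17) = -2 + (-17 + W*(-5 - 2*W)) = -19 + W*(-5 - 2*W))
(X(184) + Y) + q = ((-19 - 5*184 - 2*184²) + 239179) + 240867 = ((-19 - 920 - 2*33856) + 239179) + 240867 = ((-19 - 920 - 67712) + 239179) + 240867 = (-68651 + 239179) + 240867 = 170528 + 240867 = 411395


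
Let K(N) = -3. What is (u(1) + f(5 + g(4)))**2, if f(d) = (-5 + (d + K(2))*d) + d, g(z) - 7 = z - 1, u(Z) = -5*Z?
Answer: 34225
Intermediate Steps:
g(z) = 6 + z (g(z) = 7 + (z - 1) = 7 + (-1 + z) = 6 + z)
f(d) = -5 + d + d*(-3 + d) (f(d) = (-5 + (d - 3)*d) + d = (-5 + (-3 + d)*d) + d = (-5 + d*(-3 + d)) + d = -5 + d + d*(-3 + d))
(u(1) + f(5 + g(4)))**2 = (-5*1 + (-5 + (5 + (6 + 4))**2 - 2*(5 + (6 + 4))))**2 = (-5 + (-5 + (5 + 10)**2 - 2*(5 + 10)))**2 = (-5 + (-5 + 15**2 - 2*15))**2 = (-5 + (-5 + 225 - 30))**2 = (-5 + 190)**2 = 185**2 = 34225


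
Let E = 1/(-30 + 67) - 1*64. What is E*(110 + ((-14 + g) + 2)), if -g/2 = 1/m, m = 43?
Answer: -9969804/1591 ≈ -6266.4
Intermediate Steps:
E = -2367/37 (E = 1/37 - 64 = -2367/37 ≈ -63.973)
g = -2/43 ≈ -0.046512
E*(110 + ((-14 + g) + 2)) = -2367*(110 + ((-14 - 2/43) + 2))/37 = -2367*(110 + (-604/43 + 2))/37 = -2367*(110 - 518/43)/37 = -2367/37*4212/43 = -9969804/1591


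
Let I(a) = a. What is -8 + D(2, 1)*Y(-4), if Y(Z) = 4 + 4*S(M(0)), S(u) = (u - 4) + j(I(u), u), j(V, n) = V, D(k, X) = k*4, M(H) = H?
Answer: -104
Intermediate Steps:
D(k, X) = 4*k
S(u) = -4 + 2*u (S(u) = (u - 4) + u = (-4 + u) + u = -4 + 2*u)
Y(Z) = -12 (Y(Z) = 4 + 4*(-4 + 2*0) = 4 + 4*(-4 + 0) = 4 + 4*(-4) = 4 - 16 = -12)
-8 + D(2, 1)*Y(-4) = -8 + (4*2)*(-12) = -8 + 8*(-12) = -8 - 96 = -104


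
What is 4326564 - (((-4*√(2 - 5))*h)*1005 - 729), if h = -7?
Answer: 4327293 - 28140*I*√3 ≈ 4.3273e+6 - 48740.0*I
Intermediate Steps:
4326564 - (((-4*√(2 - 5))*h)*1005 - 729) = 4326564 - ((-4*√(2 - 5)*(-7))*1005 - 729) = 4326564 - ((-4*I*√3*(-7))*1005 - 729) = 4326564 - ((28*I*√3)*1005 - 729) = 4326564 - (28140*I*√3 - 729) = 4326564 - (-729 + 28140*I*√3) = 4326564 + (729 - 28140*I*√3) = 4327293 - 28140*I*√3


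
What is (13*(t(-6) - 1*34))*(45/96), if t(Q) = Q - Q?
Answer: -3315/16 ≈ -207.19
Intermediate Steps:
t(Q) = 0
(13*(t(-6) - 1*34))*(45/96) = (13*(0 - 1*34))*(45/96) = (13*(0 - 34))*(45*(1/96)) = (13*(-34))*(15/32) = -442*15/32 = -3315/16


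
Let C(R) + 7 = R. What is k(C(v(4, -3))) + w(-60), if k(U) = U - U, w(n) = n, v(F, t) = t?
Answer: -60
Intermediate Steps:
C(R) = -7 + R
k(U) = 0
k(C(v(4, -3))) + w(-60) = 0 - 60 = -60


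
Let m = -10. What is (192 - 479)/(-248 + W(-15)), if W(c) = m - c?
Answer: 287/243 ≈ 1.1811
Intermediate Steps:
W(c) = -10 - c
(192 - 479)/(-248 + W(-15)) = (192 - 479)/(-248 + (-10 - 1*(-15))) = -287/(-248 + (-10 + 15)) = -287/(-248 + 5) = -287/(-243) = -287*(-1/243) = 287/243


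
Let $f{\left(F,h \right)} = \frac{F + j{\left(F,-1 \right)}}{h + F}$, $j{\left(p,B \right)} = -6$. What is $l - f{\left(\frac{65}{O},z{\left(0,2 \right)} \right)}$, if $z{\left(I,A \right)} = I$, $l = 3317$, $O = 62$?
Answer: $\frac{215912}{65} \approx 3321.7$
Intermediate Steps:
$f{\left(F,h \right)} = \frac{-6 + F}{F + h}$ ($f{\left(F,h \right)} = \frac{F - 6}{h + F} = \frac{-6 + F}{F + h}$)
$l - f{\left(\frac{65}{O},z{\left(0,2 \right)} \right)} = 3317 - \frac{-6 + \frac{65}{62}}{\frac{65}{62} + 0} = 3317 - \frac{1}{\frac{65}{62}} \left(- \frac{307}{62}\right) = 3317 - \frac{62}{65} \left(- \frac{307}{62}\right) = 3317 - - \frac{307}{65} = 3317 + \frac{307}{65} = \frac{215912}{65}$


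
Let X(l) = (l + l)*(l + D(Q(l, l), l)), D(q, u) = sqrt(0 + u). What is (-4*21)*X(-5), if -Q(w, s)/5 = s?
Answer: -4200 + 840*I*sqrt(5) ≈ -4200.0 + 1878.3*I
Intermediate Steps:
Q(w, s) = -5*s
D(q, u) = sqrt(u)
X(l) = 2*l*(l + sqrt(l)) (X(l) = (l + l)*(l + sqrt(l)) = (2*l)*(l + sqrt(l)) = 2*l*(l + sqrt(l)))
(-4*21)*X(-5) = (-4*21)*(2*(-5)*(-5 + sqrt(-5))) = -168*(-5)*(-5 + I*sqrt(5)) = -84*(50 - 10*I*sqrt(5)) = -4200 + 840*I*sqrt(5)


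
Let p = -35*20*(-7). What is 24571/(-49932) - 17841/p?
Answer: -126404339/30583350 ≈ -4.1331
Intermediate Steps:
p = 4900 (p = -700*(-7) = 4900)
24571/(-49932) - 17841/p = 24571/(-49932) - 17841/4900 = 24571*(-1/49932) - 17841*1/4900 = -24571/49932 - 17841/4900 = -126404339/30583350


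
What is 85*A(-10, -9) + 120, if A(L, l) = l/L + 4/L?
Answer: 325/2 ≈ 162.50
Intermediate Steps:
A(L, l) = 4/L + l/L
85*A(-10, -9) + 120 = 85*((4 - 9)/(-10)) + 120 = 85*(-⅒*(-5)) + 120 = 85*(½) + 120 = 85/2 + 120 = 325/2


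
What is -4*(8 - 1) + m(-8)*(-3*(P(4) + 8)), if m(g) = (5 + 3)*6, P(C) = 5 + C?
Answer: -2476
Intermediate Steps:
m(g) = 48 (m(g) = 8*6 = 48)
-4*(8 - 1) + m(-8)*(-3*(P(4) + 8)) = -4*(8 - 1) + 48*(-3*((5 + 4) + 8)) = -4*7 + 48*(-3*(9 + 8)) = -28 + 48*(-3*17) = -28 + 48*(-51) = -28 - 2448 = -2476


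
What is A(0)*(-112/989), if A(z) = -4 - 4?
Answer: 896/989 ≈ 0.90597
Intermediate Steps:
A(z) = -8
A(0)*(-112/989) = -(-896)/989 = -8*(-112/989) = 896/989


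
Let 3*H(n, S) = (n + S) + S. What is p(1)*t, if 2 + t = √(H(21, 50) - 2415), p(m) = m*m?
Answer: -2 + 2*I*√5343/3 ≈ -2.0 + 48.731*I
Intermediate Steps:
p(m) = m²
H(n, S) = n/3 + 2*S/3 (H(n, S) = ((n + S) + S)/3 = ((S + n) + S)/3 = (n + 2*S)/3 = n/3 + 2*S/3)
t = -2 + 2*I*√5343/3 (t = -2 + √(((⅓)*21 + (⅔)*50) - 2415) = -2 + √((7 + 100/3) - 2415) = -2 + √(121/3 - 2415) = -2 + √(-7124/3) = -2 + 2*I*√5343/3 ≈ -2.0 + 48.731*I)
p(1)*t = 1²*(-2 + 2*I*√5343/3) = 1*(-2 + 2*I*√5343/3) = -2 + 2*I*√5343/3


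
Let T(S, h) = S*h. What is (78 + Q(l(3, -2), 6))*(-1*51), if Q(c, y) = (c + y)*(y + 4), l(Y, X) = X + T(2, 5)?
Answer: -11118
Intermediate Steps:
l(Y, X) = 10 + X (l(Y, X) = X + 2*5 = X + 10 = 10 + X)
Q(c, y) = (4 + y)*(c + y) (Q(c, y) = (c + y)*(4 + y) = (4 + y)*(c + y))
(78 + Q(l(3, -2), 6))*(-1*51) = (78 + (6² + 4*(10 - 2) + 4*6 + (10 - 2)*6))*(-1*51) = (78 + (36 + 4*8 + 24 + 8*6))*(-51) = (78 + (36 + 32 + 24 + 48))*(-51) = (78 + 140)*(-51) = 218*(-51) = -11118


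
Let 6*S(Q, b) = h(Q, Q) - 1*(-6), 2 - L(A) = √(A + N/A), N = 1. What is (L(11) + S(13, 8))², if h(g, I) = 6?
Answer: (44 - √1342)²/121 ≈ 0.44850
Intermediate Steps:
L(A) = 2 - √(A + 1/A)
S(Q, b) = 2 (S(Q, b) = (6 - 1*(-6))/6 = (6 + 6)/6 = (⅙)*12 = 2)
(L(11) + S(13, 8))² = ((2 - √(11 + 1/11)) + 2)² = ((2 - √(122/11)) + 2)² = ((2 - √1342/11) + 2)² = (4 - √1342/11)²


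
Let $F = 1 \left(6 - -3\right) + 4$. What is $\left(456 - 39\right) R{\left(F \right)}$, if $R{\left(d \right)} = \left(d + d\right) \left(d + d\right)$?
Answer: $281892$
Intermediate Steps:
$F = 13$ ($F = 1 \left(6 + 3\right) + 4 = 1 \cdot 9 + 4 = 9 + 4 = 13$)
$R{\left(d \right)} = 4 d^{2}$ ($R{\left(d \right)} = 2 d 2 d = 4 d^{2}$)
$\left(456 - 39\right) R{\left(F \right)} = \left(456 - 39\right) 4 \cdot 13^{2} = 417 \cdot 4 \cdot 169 = 417 \cdot 676 = 281892$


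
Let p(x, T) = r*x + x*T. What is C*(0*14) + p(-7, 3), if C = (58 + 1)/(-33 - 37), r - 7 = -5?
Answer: -35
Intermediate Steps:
r = 2 (r = 7 - 5 = 2)
p(x, T) = 2*x + T*x (p(x, T) = 2*x + x*T = 2*x + T*x)
C = -59/70 (C = 59/(-70) = 59*(-1/70) = -59/70 ≈ -0.84286)
C*(0*14) + p(-7, 3) = -0*14 - 7*(2 + 3) = -59/70*0 - 7*5 = 0 - 35 = -35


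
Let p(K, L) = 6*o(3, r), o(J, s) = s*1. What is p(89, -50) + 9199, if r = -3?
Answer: 9181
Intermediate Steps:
o(J, s) = s
p(K, L) = -18 (p(K, L) = 6*(-3) = -18)
p(89, -50) + 9199 = -18 + 9199 = 9181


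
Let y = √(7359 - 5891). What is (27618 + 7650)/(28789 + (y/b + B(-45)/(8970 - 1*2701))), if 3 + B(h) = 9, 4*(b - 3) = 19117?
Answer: 4867066112068110413293028/3972949159536703248033867 - 70703086200553312*√367/3972949159536703248033867 ≈ 1.2250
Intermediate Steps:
b = 19129/4 (b = 3 + (¼)*19117 = 3 + 19117/4 = 19129/4 ≈ 4782.3)
B(h) = 6 (B(h) = -3 + 9 = 6)
y = 2*√367 (y = √1468 = 2*√367 ≈ 38.315)
(27618 + 7650)/(28789 + (y/b + B(-45)/(8970 - 1*2701))) = (27618 + 7650)/(28789 + ((2*√367)/(19129/4) + 6/(8970 - 1*2701))) = 35268/(28789 + ((2*√367)*(4/19129) + 6/(8970 - 2701))) = 35268/(28789 + (8*√367/19129 + 6/6269)) = 35268/(28789 + (6/6269 + 8*√367/19129)) = 35268/(180478247/6269 + 8*√367/19129)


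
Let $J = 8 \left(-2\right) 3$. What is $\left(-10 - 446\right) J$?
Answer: $21888$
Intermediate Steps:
$J = -48$ ($J = \left(-16\right) 3 = -48$)
$\left(-10 - 446\right) J = \left(-10 - 446\right) \left(-48\right) = \left(-456\right) \left(-48\right) = 21888$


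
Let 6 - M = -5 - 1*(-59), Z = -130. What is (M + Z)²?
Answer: 31684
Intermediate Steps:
M = -48 (M = 6 - (-5 - 1*(-59)) = 6 - (-5 + 59) = 6 - 1*54 = 6 - 54 = -48)
(M + Z)² = (-48 - 130)² = (-178)² = 31684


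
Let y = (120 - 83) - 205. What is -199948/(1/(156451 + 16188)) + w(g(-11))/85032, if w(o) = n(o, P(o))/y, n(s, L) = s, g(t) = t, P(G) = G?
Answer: -493114362375382261/14285376 ≈ -3.4519e+10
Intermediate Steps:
y = -168 (y = 37 - 205 = -168)
w(o) = -o/168 (w(o) = o/(-168) = o*(-1/168) = -o/168)
-199948/(1/(156451 + 16188)) + w(g(-11))/85032 = -199948/(1/(156451 + 16188)) - 1/168*(-11)/85032 = -199948/(1/172639) + (11/168)*(1/85032) = -199948/1/172639 + 11/14285376 = -199948*172639 + 11/14285376 = -34518822772 + 11/14285376 = -493114362375382261/14285376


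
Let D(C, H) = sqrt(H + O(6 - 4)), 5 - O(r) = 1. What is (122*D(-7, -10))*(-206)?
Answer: -25132*I*sqrt(6) ≈ -61561.0*I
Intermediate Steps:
O(r) = 4 (O(r) = 5 - 1*1 = 5 - 1 = 4)
D(C, H) = sqrt(4 + H) (D(C, H) = sqrt(H + 4) = sqrt(4 + H))
(122*D(-7, -10))*(-206) = (122*sqrt(4 - 10))*(-206) = (122*sqrt(-6))*(-206) = (122*(I*sqrt(6)))*(-206) = (122*I*sqrt(6))*(-206) = -25132*I*sqrt(6)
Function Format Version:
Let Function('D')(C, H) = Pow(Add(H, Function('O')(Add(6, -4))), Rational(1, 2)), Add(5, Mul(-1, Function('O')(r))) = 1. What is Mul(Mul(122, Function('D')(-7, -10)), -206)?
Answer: Mul(-25132, I, Pow(6, Rational(1, 2))) ≈ Mul(-61561., I)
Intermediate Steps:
Function('O')(r) = 4 (Function('O')(r) = Add(5, Mul(-1, 1)) = Add(5, -1) = 4)
Function('D')(C, H) = Pow(Add(4, H), Rational(1, 2)) (Function('D')(C, H) = Pow(Add(H, 4), Rational(1, 2)) = Pow(Add(4, H), Rational(1, 2)))
Mul(Mul(122, Function('D')(-7, -10)), -206) = Mul(Mul(122, Pow(Add(4, -10), Rational(1, 2))), -206) = Mul(Mul(122, Pow(-6, Rational(1, 2))), -206) = Mul(Mul(122, Mul(I, Pow(6, Rational(1, 2)))), -206) = Mul(Mul(122, I, Pow(6, Rational(1, 2))), -206) = Mul(-25132, I, Pow(6, Rational(1, 2)))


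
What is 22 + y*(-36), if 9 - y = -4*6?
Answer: -1166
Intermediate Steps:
y = 33 (y = 9 - (-4)*6 = 9 - 1*(-24) = 9 + 24 = 33)
22 + y*(-36) = 22 + 33*(-36) = 22 - 1188 = -1166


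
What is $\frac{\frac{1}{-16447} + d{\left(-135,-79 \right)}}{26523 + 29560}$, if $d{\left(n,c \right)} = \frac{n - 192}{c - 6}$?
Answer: $\frac{5378084}{78403753585} \approx 6.8595 \cdot 10^{-5}$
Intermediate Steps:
$d{\left(n,c \right)} = \frac{-192 + n}{-6 + c}$
$\frac{\frac{1}{-16447} + d{\left(-135,-79 \right)}}{26523 + 29560} = \frac{\frac{1}{-16447} + \frac{-192 - 135}{-6 - 79}}{26523 + 29560} = \frac{- \frac{1}{16447} + \frac{1}{-85} \left(-327\right)}{56083} = \left(- \frac{1}{16447} - - \frac{327}{85}\right) \frac{1}{56083} = \left(- \frac{1}{16447} + \frac{327}{85}\right) \frac{1}{56083} = \frac{5378084}{1397995} \cdot \frac{1}{56083} = \frac{5378084}{78403753585}$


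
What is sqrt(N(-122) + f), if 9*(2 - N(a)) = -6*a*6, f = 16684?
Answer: sqrt(16198) ≈ 127.27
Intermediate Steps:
N(a) = 2 + 4*a (N(a) = 2 - (-6*a)*6/9 = 2 - (-4)*a = 2 + 4*a)
sqrt(N(-122) + f) = sqrt((2 + 4*(-122)) + 16684) = sqrt((2 - 488) + 16684) = sqrt(-486 + 16684) = sqrt(16198)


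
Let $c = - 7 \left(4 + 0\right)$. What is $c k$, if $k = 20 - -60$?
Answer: $-2240$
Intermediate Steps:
$c = -28$ ($c = \left(-7\right) 4 = -28$)
$k = 80$ ($k = 20 + 60 = 80$)
$c k = \left(-28\right) 80 = -2240$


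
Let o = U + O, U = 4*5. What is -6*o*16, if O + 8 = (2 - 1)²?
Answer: -1248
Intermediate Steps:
O = -7 (O = -8 + (2 - 1)² = -8 + 1² = -8 + 1 = -7)
U = 20
o = 13 (o = 20 - 7 = 13)
-6*o*16 = -6*13*16 = -78*16 = -1248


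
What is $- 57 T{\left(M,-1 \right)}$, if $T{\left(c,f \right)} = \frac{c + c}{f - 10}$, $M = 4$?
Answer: $\frac{456}{11} \approx 41.455$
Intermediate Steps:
$T{\left(c,f \right)} = \frac{2 c}{-10 + f}$
$- 57 T{\left(M,-1 \right)} = - 57 \cdot 2 \cdot 4 \frac{1}{-10 - 1} = - 57 \cdot 2 \cdot 4 \frac{1}{-11} = - 57 \cdot 2 \cdot 4 \left(- \frac{1}{11}\right) = \left(-57\right) \left(- \frac{8}{11}\right) = \frac{456}{11}$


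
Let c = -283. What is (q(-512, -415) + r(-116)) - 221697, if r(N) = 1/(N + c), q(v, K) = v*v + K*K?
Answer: 84856127/399 ≈ 2.1267e+5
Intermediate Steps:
q(v, K) = K² + v² (q(v, K) = v² + K² = K² + v²)
r(N) = 1/(-283 + N) (r(N) = 1/(N - 283) = 1/(-283 + N))
(q(-512, -415) + r(-116)) - 221697 = (((-415)² + (-512)²) + 1/(-283 - 116)) - 221697 = ((172225 + 262144) + 1/(-399)) - 221697 = (434369 - 1/399) - 221697 = 173313230/399 - 221697 = 84856127/399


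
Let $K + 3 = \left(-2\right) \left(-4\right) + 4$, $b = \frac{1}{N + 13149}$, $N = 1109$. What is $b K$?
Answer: $\frac{9}{14258} \approx 0.00063122$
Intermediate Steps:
$b = \frac{1}{14258}$ ($b = \frac{1}{1109 + 13149} = \frac{1}{14258} \approx 7.0136 \cdot 10^{-5}$)
$K = 9$ ($K = -3 + \left(\left(-2\right) \left(-4\right) + 4\right) = -3 + \left(8 + 4\right) = -3 + 12 = 9$)
$b K = \frac{1}{14258} \cdot 9 = \frac{9}{14258}$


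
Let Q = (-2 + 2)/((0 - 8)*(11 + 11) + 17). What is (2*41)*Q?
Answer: 0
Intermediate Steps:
Q = 0 (Q = 0/(-8*22 + 17) = 0/(-176 + 17) = 0/(-159) = 0*(-1/159) = 0)
(2*41)*Q = (2*41)*0 = 82*0 = 0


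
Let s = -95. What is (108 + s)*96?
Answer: 1248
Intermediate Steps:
(108 + s)*96 = (108 - 95)*96 = 13*96 = 1248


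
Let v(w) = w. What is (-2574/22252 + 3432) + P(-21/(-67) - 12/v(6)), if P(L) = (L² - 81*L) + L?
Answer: 178285001479/49944614 ≈ 3569.7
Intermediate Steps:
P(L) = L² - 80*L
(-2574/22252 + 3432) + P(-21/(-67) - 12/v(6)) = (-2574/22252 + 3432) + (-21/(-67) - 12/6)*(-80 + (-21/(-67) - 12/6)) = (-2574*1/22252 + 3432) + (-21*(-1/67) - 12*⅙)*(-80 + (-21*(-1/67) - 12*⅙)) = (-1287/11126 + 3432) + (21/67 - 2)*(-80 + (21/67 - 2)) = 38183145/11126 - 113*(-80 - 113/67)/67 = 38183145/11126 - 113/67*(-5473/67) = 38183145/11126 + 618449/4489 = 178285001479/49944614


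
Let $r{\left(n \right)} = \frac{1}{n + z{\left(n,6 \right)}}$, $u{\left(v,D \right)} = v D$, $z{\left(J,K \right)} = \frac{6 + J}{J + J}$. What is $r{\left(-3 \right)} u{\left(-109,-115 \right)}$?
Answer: $- \frac{25070}{7} \approx -3581.4$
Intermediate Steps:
$z{\left(J,K \right)} = \frac{6 + J}{2 J}$
$u{\left(v,D \right)} = D v$
$r{\left(n \right)} = \frac{1}{n + \frac{6 + n}{2 n}}$
$r{\left(-3 \right)} u{\left(-109,-115 \right)} = 2 \left(-3\right) \frac{1}{6 - 3 + 2 \left(-3\right)^{2}} \left(\left(-115\right) \left(-109\right)\right) = 2 \left(-3\right) \frac{1}{6 - 3 + 2 \cdot 9} \cdot 12535 = 2 \left(-3\right) \frac{1}{6 - 3 + 18} \cdot 12535 = 2 \left(-3\right) \frac{1}{21} \cdot 12535 = \left(- \frac{2}{7}\right) 12535 = - \frac{25070}{7}$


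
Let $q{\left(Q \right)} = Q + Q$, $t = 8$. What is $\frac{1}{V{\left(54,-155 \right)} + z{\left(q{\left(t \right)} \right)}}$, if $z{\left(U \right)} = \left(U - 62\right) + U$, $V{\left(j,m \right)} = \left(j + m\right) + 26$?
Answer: $- \frac{1}{105} \approx -0.0095238$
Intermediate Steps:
$V{\left(j,m \right)} = 26 + j + m$
$q{\left(Q \right)} = 2 Q$
$z{\left(U \right)} = -62 + 2 U$ ($z{\left(U \right)} = \left(-62 + U\right) + U = -62 + 2 U$)
$\frac{1}{V{\left(54,-155 \right)} + z{\left(q{\left(t \right)} \right)}} = \frac{1}{\left(26 + 54 - 155\right) - \left(62 - 2 \cdot 2 \cdot 8\right)} = \frac{1}{-75 + \left(-62 + 2 \cdot 16\right)} = \frac{1}{-75 + \left(-62 + 32\right)} = \frac{1}{-75 - 30} = \frac{1}{-105} = - \frac{1}{105}$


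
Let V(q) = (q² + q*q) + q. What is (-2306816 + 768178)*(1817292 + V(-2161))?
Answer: -17163465346774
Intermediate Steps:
V(q) = q + 2*q² (V(q) = (q² + q²) + q = 2*q² + q = q + 2*q²)
(-2306816 + 768178)*(1817292 + V(-2161)) = (-2306816 + 768178)*(1817292 - 2161*(1 + 2*(-2161))) = -1538638*(1817292 - 2161*(1 - 4322)) = -1538638*(1817292 - 2161*(-4321)) = -1538638*(1817292 + 9337681) = -1538638*11154973 = -17163465346774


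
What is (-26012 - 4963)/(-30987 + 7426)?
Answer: 30975/23561 ≈ 1.3147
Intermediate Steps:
(-26012 - 4963)/(-30987 + 7426) = -30975/(-23561) = -30975*(-1/23561) = 30975/23561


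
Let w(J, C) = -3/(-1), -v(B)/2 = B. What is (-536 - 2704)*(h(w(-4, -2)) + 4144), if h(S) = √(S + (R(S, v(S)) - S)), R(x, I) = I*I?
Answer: -13446000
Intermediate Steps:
v(B) = -2*B
R(x, I) = I²
w(J, C) = 3 (w(J, C) = -3*(-1) = 3)
h(S) = 2*√(S²) (h(S) = √(S + ((-2*S)² - S)) = √(S + (4*S² - S)) = √(S + (-S + 4*S²)) = √(4*S²) = 2*√(S²))
(-536 - 2704)*(h(w(-4, -2)) + 4144) = (-536 - 2704)*(2*√(3²) + 4144) = -3240*(2*√9 + 4144) = -3240*(2*3 + 4144) = -3240*(6 + 4144) = -3240*4150 = -13446000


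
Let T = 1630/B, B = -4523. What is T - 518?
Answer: -2344544/4523 ≈ -518.36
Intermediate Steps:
T = -1630/4523 (T = 1630/(-4523) = 1630*(-1/4523) = -1630/4523 ≈ -0.36038)
T - 518 = -1630/4523 - 518 = -2344544/4523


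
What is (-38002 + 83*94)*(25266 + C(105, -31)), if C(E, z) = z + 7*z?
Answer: -755543600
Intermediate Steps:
C(E, z) = 8*z
(-38002 + 83*94)*(25266 + C(105, -31)) = (-38002 + 83*94)*(25266 + 8*(-31)) = (-38002 + 7802)*(25266 - 248) = -30200*25018 = -755543600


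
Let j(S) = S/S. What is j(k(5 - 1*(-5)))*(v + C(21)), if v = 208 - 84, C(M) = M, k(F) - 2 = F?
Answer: 145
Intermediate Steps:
k(F) = 2 + F
v = 124
j(S) = 1
j(k(5 - 1*(-5)))*(v + C(21)) = 1*(124 + 21) = 1*145 = 145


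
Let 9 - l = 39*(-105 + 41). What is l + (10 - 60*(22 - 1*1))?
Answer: 1255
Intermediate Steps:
l = 2505 (l = 9 - 39*(-105 + 41) = 9 - 39*(-64) = 9 - 1*(-2496) = 9 + 2496 = 2505)
l + (10 - 60*(22 - 1*1)) = 2505 + (10 - 60*(22 - 1*1)) = 2505 + (10 - 60*(22 - 1)) = 2505 + (10 - 60*21) = 2505 + (10 - 1260) = 2505 - 1250 = 1255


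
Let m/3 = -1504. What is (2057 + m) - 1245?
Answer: -3700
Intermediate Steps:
m = -4512 (m = 3*(-1504) = -4512)
(2057 + m) - 1245 = (2057 - 4512) - 1245 = -2455 - 1245 = -3700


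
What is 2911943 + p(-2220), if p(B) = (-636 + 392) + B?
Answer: 2909479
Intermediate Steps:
p(B) = -244 + B
2911943 + p(-2220) = 2911943 + (-244 - 2220) = 2911943 - 2464 = 2909479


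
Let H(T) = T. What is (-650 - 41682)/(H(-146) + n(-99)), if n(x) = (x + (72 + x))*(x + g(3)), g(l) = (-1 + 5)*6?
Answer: -10583/2326 ≈ -4.5499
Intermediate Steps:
g(l) = 24 (g(l) = 4*6 = 24)
n(x) = (24 + x)*(72 + 2*x) (n(x) = (x + (72 + x))*(x + 24) = (72 + 2*x)*(24 + x) = (24 + x)*(72 + 2*x))
(-650 - 41682)/(H(-146) + n(-99)) = (-650 - 41682)/(-146 + (1728 + 2*(-99)**2 + 120*(-99))) = -42332/(-146 + (1728 + 2*9801 - 11880)) = -42332/(-146 + (1728 + 19602 - 11880)) = -42332/(-146 + 9450) = -42332/9304 = -42332*1/9304 = -10583/2326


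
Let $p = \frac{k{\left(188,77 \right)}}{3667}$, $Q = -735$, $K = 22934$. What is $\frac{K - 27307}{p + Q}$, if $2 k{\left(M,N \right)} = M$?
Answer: $\frac{16035791}{2695151} \approx 5.9499$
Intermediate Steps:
$k{\left(M,N \right)} = \frac{M}{2}$
$p = \frac{94}{3667}$ ($p = \frac{\frac{1}{2} \cdot 188}{3667} = 94 \cdot \frac{1}{3667} = \frac{94}{3667} \approx 0.025634$)
$\frac{K - 27307}{p + Q} = \frac{22934 - 27307}{\frac{94}{3667} - 735} = - \frac{4373}{- \frac{2695151}{3667}} = \left(-4373\right) \left(- \frac{3667}{2695151}\right) = \frac{16035791}{2695151}$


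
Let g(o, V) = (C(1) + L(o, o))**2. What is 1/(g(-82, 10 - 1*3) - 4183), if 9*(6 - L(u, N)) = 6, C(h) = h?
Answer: -9/37286 ≈ -0.00024138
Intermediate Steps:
L(u, N) = 16/3 (L(u, N) = 6 - 1/9*6 = 6 - 2/3 = 16/3)
g(o, V) = 361/9 (g(o, V) = (1 + 16/3)**2 = (19/3)**2 = 361/9)
1/(g(-82, 10 - 1*3) - 4183) = 1/(361/9 - 4183) = 1/(-37286/9) = -9/37286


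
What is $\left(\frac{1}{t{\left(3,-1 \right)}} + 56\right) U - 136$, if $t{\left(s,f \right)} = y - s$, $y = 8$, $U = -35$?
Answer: $-2103$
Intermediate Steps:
$t{\left(s,f \right)} = 8 - s$
$\left(\frac{1}{t{\left(3,-1 \right)}} + 56\right) U - 136 = \left(\frac{1}{8 - 3} + 56\right) \left(-35\right) - 136 = \left(\frac{1}{5} + 56\right) \left(-35\right) - 136 = \frac{281}{5} \left(-35\right) - 136 = -1967 - 136 = -2103$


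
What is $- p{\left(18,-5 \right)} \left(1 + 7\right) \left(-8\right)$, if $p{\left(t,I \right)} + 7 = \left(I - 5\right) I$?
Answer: $2752$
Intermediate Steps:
$p{\left(t,I \right)} = -7 + I \left(-5 + I\right)$ ($p{\left(t,I \right)} = -7 + \left(I - 5\right) I = -7 + \left(-5 + I\right) I = -7 + I \left(-5 + I\right)$)
$- p{\left(18,-5 \right)} \left(1 + 7\right) \left(-8\right) = - \left(-7 + \left(-5\right)^{2} - -25\right) \left(1 + 7\right) \left(-8\right) = - \left(-7 + 25 + 25\right) 8 \left(-8\right) = - 43 \left(-64\right) = \left(-1\right) \left(-2752\right) = 2752$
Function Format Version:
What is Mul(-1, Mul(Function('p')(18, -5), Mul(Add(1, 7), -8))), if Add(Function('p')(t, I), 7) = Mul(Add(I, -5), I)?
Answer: 2752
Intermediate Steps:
Function('p')(t, I) = Add(-7, Mul(I, Add(-5, I))) (Function('p')(t, I) = Add(-7, Mul(Add(I, -5), I)) = Add(-7, Mul(Add(-5, I), I)) = Add(-7, Mul(I, Add(-5, I))))
Mul(-1, Mul(Function('p')(18, -5), Mul(Add(1, 7), -8))) = Mul(-1, Mul(Add(-7, Pow(-5, 2), Mul(-5, -5)), Mul(Add(1, 7), -8))) = Mul(-1, Mul(Add(-7, 25, 25), Mul(8, -8))) = Mul(-1, Mul(43, -64)) = Mul(-1, -2752) = 2752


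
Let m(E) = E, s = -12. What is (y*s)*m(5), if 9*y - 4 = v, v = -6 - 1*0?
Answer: 40/3 ≈ 13.333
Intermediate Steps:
v = -6 (v = -6 + 0 = -6)
y = -2/9 (y = 4/9 + (⅑)*(-6) = 4/9 - ⅔ = -2/9 ≈ -0.22222)
(y*s)*m(5) = -2/9*(-12)*5 = (8/3)*5 = 40/3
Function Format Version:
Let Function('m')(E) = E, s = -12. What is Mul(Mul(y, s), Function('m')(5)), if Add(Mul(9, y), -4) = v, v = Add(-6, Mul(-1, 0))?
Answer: Rational(40, 3) ≈ 13.333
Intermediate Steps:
v = -6 (v = Add(-6, 0) = -6)
y = Rational(-2, 9) (y = Add(Rational(4, 9), Mul(Rational(1, 9), -6)) = Add(Rational(4, 9), Rational(-2, 3)) = Rational(-2, 9) ≈ -0.22222)
Mul(Mul(y, s), Function('m')(5)) = Mul(Mul(Rational(-2, 9), -12), 5) = Mul(Rational(8, 3), 5) = Rational(40, 3)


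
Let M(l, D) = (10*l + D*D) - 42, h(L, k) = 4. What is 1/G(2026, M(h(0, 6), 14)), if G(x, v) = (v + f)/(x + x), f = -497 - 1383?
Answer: -2026/843 ≈ -2.4033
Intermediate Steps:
f = -1880
M(l, D) = -42 + D² + 10*l (M(l, D) = (10*l + D²) - 42 = (D² + 10*l) - 42 = -42 + D² + 10*l)
G(x, v) = (-1880 + v)/(2*x) (G(x, v) = (v - 1880)/(x + x) = (-1880 + v)/((2*x)) = (-1880 + v)*(1/(2*x)) = (-1880 + v)/(2*x))
1/G(2026, M(h(0, 6), 14)) = 1/((½)*(-1880 + (-42 + 14² + 10*4))/2026) = 1/((½)*(1/2026)*(-1880 + (-42 + 196 + 40))) = 1/((½)*(1/2026)*(-1880 + 194)) = 1/((½)*(1/2026)*(-1686)) = 1/(-843/2026) = -2026/843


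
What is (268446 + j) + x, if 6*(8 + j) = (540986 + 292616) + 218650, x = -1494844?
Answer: -3153092/3 ≈ -1.0510e+6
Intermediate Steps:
j = 526102/3 (j = -8 + ((540986 + 292616) + 218650)/6 = -8 + (833602 + 218650)/6 = -8 + (⅙)*1052252 = -8 + 526126/3 = 526102/3 ≈ 1.7537e+5)
(268446 + j) + x = (268446 + 526102/3) - 1494844 = 1331440/3 - 1494844 = -3153092/3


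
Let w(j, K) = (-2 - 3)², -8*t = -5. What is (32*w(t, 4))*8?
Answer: 6400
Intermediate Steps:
t = 5/8 (t = -⅛*(-5) = 5/8 ≈ 0.62500)
w(j, K) = 25 (w(j, K) = (-5)² = 25)
(32*w(t, 4))*8 = (32*25)*8 = 800*8 = 6400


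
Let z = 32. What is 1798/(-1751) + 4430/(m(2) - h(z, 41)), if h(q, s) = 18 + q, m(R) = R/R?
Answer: -7845032/85799 ≈ -91.435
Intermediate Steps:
m(R) = 1
1798/(-1751) + 4430/(m(2) - h(z, 41)) = 1798/(-1751) + 4430/(1 - (18 + 32)) = 1798*(-1/1751) + 4430/(1 - 1*50) = -1798/1751 + 4430/(1 - 50) = -1798/1751 + 4430/(-49) = -1798/1751 + 4430*(-1/49) = -1798/1751 - 4430/49 = -7845032/85799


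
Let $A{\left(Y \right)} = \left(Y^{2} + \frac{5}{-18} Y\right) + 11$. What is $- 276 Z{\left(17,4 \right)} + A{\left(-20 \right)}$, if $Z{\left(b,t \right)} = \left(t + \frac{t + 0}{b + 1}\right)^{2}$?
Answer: $- \frac{121601}{27} \approx -4503.7$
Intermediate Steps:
$Z{\left(b,t \right)} = \left(t + \frac{t}{1 + b}\right)^{2}$
$A{\left(Y \right)} = 11 + Y^{2} - \frac{5 Y}{18}$ ($A{\left(Y \right)} = \left(Y^{2} + 5 \left(- \frac{1}{18}\right) Y\right) + 11 = \left(Y^{2} - \frac{5 Y}{18}\right) + 11 = 11 + Y^{2} - \frac{5 Y}{18}$)
$- 276 Z{\left(17,4 \right)} + A{\left(-20 \right)} = - 276 \frac{4^{2} \left(2 + 17\right)^{2}}{\left(1 + 17\right)^{2}} + \left(11 + \left(-20\right)^{2} - - \frac{50}{9}\right) = - 276 \frac{16 \cdot 19^{2}}{324} + \left(11 + 400 + \frac{50}{9}\right) = - 276 \cdot 16 \cdot \frac{1}{324} \cdot 361 + \frac{3749}{9} = \left(-276\right) \frac{1444}{81} + \frac{3749}{9} = - \frac{132848}{27} + \frac{3749}{9} = - \frac{121601}{27}$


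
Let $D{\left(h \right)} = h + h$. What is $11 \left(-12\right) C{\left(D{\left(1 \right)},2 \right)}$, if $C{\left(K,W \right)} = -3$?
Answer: $396$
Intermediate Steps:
$D{\left(h \right)} = 2 h$
$11 \left(-12\right) C{\left(D{\left(1 \right)},2 \right)} = 11 \left(-12\right) \left(-3\right) = \left(-132\right) \left(-3\right) = 396$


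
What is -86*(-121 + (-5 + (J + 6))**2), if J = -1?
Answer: 10406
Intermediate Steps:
-86*(-121 + (-5 + (J + 6))**2) = -86*(-121 + (-5 + (-1 + 6))**2) = -86*(-121 + (-5 + 5)**2) = -86*(-121 + 0**2) = -86*(-121 + 0) = -86*(-121) = 10406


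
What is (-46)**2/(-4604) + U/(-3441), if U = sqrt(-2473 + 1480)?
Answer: -529/1151 - I*sqrt(993)/3441 ≈ -0.4596 - 0.0091578*I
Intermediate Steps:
U = I*sqrt(993) (U = sqrt(-993) = I*sqrt(993) ≈ 31.512*I)
(-46)**2/(-4604) + U/(-3441) = (-46)**2/(-4604) + (I*sqrt(993))/(-3441) = 2116*(-1/4604) + (I*sqrt(993))*(-1/3441) = -529/1151 - I*sqrt(993)/3441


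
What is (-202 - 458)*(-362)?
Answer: 238920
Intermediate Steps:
(-202 - 458)*(-362) = -660*(-362) = 238920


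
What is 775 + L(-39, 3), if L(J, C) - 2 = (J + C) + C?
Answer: 744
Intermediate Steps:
L(J, C) = 2 + J + 2*C (L(J, C) = 2 + ((J + C) + C) = 2 + ((C + J) + C) = 2 + (J + 2*C) = 2 + J + 2*C)
775 + L(-39, 3) = 775 + (2 - 39 + 2*3) = 775 + (2 - 39 + 6) = 775 - 31 = 744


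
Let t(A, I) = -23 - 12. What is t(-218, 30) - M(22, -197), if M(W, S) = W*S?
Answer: 4299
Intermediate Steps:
M(W, S) = S*W
t(A, I) = -35
t(-218, 30) - M(22, -197) = -35 - (-197)*22 = -35 - 1*(-4334) = -35 + 4334 = 4299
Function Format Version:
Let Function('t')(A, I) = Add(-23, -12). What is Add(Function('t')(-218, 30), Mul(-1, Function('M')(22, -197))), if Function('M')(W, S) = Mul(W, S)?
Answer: 4299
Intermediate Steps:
Function('M')(W, S) = Mul(S, W)
Function('t')(A, I) = -35
Add(Function('t')(-218, 30), Mul(-1, Function('M')(22, -197))) = Add(-35, Mul(-1, Mul(-197, 22))) = Add(-35, Mul(-1, -4334)) = Add(-35, 4334) = 4299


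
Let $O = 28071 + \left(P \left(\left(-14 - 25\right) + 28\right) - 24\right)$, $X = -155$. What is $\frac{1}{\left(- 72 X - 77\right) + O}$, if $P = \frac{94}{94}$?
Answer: $\frac{1}{39119} \approx 2.5563 \cdot 10^{-5}$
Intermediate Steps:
$P = 1$ ($P = 94 \cdot \frac{1}{94} = 1$)
$O = 28036$ ($O = 28071 - \left(24 - \left(\left(-14 - 25\right) + 28\right)\right) = 28071 - \left(24 - \left(-39 + 28\right)\right) = 28071 + \left(1 \left(-11\right) - 24\right) = 28071 - 35 = 28036$)
$\frac{1}{\left(- 72 X - 77\right) + O} = \frac{1}{\left(\left(-72\right) \left(-155\right) - 77\right) + 28036} = \frac{1}{\left(11160 - 77\right) + 28036} = \frac{1}{11083 + 28036} = \frac{1}{39119}$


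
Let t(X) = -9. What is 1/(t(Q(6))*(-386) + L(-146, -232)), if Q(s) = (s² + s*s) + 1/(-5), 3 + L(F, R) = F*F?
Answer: 1/24787 ≈ 4.0344e-5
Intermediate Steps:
L(F, R) = -3 + F² (L(F, R) = -3 + F*F = -3 + F²)
Q(s) = -⅕ + 2*s² (Q(s) = (s² + s²) + 1*(-⅕) = 2*s² - ⅕ = -⅕ + 2*s²)
1/(t(Q(6))*(-386) + L(-146, -232)) = 1/(-9*(-386) + (-3 + (-146)²)) = 1/(3474 + (-3 + 21316)) = 1/(3474 + 21313) = 1/24787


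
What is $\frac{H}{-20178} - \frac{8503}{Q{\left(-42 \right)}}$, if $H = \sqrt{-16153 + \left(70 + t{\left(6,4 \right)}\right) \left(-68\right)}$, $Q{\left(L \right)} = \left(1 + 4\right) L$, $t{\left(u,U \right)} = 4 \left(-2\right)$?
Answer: $\frac{8503}{210} - \frac{i \sqrt{20369}}{20178} \approx 40.49 - 0.0070731 i$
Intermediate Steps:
$t{\left(u,U \right)} = -8$
$Q{\left(L \right)} = 5 L$
$H = i \sqrt{20369}$ ($H = \sqrt{-16153 + \left(70 - 8\right) \left(-68\right)} = \sqrt{-16153 + 62 \left(-68\right)} = \sqrt{-16153 - 4216} = \sqrt{-20369} = i \sqrt{20369} \approx 142.72 i$)
$\frac{H}{-20178} - \frac{8503}{Q{\left(-42 \right)}} = \frac{i \sqrt{20369}}{-20178} - \frac{8503}{5 \left(-42\right)} = i \sqrt{20369} \left(- \frac{1}{20178}\right) - \frac{8503}{-210} = - \frac{i \sqrt{20369}}{20178} - - \frac{8503}{210} = - \frac{i \sqrt{20369}}{20178} + \frac{8503}{210} = \frac{8503}{210} - \frac{i \sqrt{20369}}{20178}$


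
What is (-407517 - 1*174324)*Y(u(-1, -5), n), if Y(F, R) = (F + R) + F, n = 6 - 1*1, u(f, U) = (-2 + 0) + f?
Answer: 581841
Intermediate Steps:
u(f, U) = -2 + f
n = 5 (n = 6 - 1 = 5)
Y(F, R) = R + 2*F
(-407517 - 1*174324)*Y(u(-1, -5), n) = (-407517 - 1*174324)*(5 + 2*(-2 - 1)) = (-407517 - 174324)*(5 + 2*(-3)) = -581841*(5 - 6) = -581841*(-1) = 581841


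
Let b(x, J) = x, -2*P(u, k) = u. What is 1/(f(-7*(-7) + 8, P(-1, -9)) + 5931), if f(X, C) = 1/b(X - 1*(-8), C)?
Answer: 65/385516 ≈ 0.00016861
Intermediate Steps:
P(u, k) = -u/2
f(X, C) = 1/(8 + X) (f(X, C) = 1/(X - 1*(-8)) = 1/(X + 8) = 1/(8 + X))
1/(f(-7*(-7) + 8, P(-1, -9)) + 5931) = 1/(1/(8 + (-7*(-7) + 8)) + 5931) = 1/(1/(8 + (49 + 8)) + 5931) = 1/(1/(8 + 57) + 5931) = 1/(1/65 + 5931) = 1/(385516/65) = 65/385516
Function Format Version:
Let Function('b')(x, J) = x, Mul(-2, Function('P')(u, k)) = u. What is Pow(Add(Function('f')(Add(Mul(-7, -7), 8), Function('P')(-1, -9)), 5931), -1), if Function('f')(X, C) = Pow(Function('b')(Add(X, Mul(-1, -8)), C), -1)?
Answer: Rational(65, 385516) ≈ 0.00016861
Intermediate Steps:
Function('P')(u, k) = Mul(Rational(-1, 2), u)
Function('f')(X, C) = Pow(Add(8, X), -1) (Function('f')(X, C) = Pow(Add(X, Mul(-1, -8)), -1) = Pow(Add(X, 8), -1) = Pow(Add(8, X), -1))
Pow(Add(Function('f')(Add(Mul(-7, -7), 8), Function('P')(-1, -9)), 5931), -1) = Pow(Add(Pow(Add(8, Add(Mul(-7, -7), 8)), -1), 5931), -1) = Pow(Add(Pow(Add(8, Add(49, 8)), -1), 5931), -1) = Pow(Add(Pow(Add(8, 57), -1), 5931), -1) = Pow(Add(Pow(65, -1), 5931), -1) = Pow(Add(Rational(1, 65), 5931), -1) = Pow(Rational(385516, 65), -1) = Rational(65, 385516)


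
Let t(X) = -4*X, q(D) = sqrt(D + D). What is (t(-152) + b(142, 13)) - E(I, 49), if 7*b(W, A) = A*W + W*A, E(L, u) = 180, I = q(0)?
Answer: 6688/7 ≈ 955.43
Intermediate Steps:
q(D) = sqrt(2)*sqrt(D) (q(D) = sqrt(2*D) = sqrt(2)*sqrt(D))
I = 0 (I = sqrt(2)*sqrt(0) = sqrt(2)*0 = 0)
b(W, A) = 2*A*W/7 (b(W, A) = (A*W + W*A)/7 = (A*W + A*W)/7 = (2*A*W)/7 = 2*A*W/7)
(t(-152) + b(142, 13)) - E(I, 49) = (-4*(-152) + (2/7)*13*142) - 1*180 = (608 + 3692/7) - 180 = 7948/7 - 180 = 6688/7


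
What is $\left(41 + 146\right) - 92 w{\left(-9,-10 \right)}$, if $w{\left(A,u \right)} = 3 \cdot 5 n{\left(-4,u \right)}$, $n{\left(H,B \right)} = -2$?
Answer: $2947$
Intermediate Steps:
$w{\left(A,u \right)} = -30$ ($w{\left(A,u \right)} = 3 \cdot 5 \left(-2\right) = 15 \left(-2\right) = -30$)
$\left(41 + 146\right) - 92 w{\left(-9,-10 \right)} = \left(41 + 146\right) - -2760 = 187 + 2760 = 2947$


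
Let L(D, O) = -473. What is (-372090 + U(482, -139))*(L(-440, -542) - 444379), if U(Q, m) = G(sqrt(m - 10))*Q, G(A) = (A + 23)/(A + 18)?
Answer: 78172598153808/473 + 1072093320*I*sqrt(149)/473 ≈ 1.6527e+11 + 2.7667e+7*I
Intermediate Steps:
G(A) = (23 + A)/(18 + A)
U(Q, m) = Q*(23 + sqrt(-10 + m))/(18 + sqrt(-10 + m)) (U(Q, m) = ((23 + sqrt(m - 10))/(18 + sqrt(m - 10)))*Q = ((23 + sqrt(-10 + m))/(18 + sqrt(-10 + m)))*Q = Q*(23 + sqrt(-10 + m))/(18 + sqrt(-10 + m)))
(-372090 + U(482, -139))*(L(-440, -542) - 444379) = (-372090 + 482*(23 + sqrt(-10 - 139))/(18 + sqrt(-10 - 139)))*(-473 - 444379) = (-372090 + 482*(23 + sqrt(-149))/(18 + sqrt(-149)))*(-444852) = (-372090 + 482*(23 + I*sqrt(149))/(18 + I*sqrt(149)))*(-444852) = 165524980680 - 214418664*(23 + I*sqrt(149))/(18 + I*sqrt(149))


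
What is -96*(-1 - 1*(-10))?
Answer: -864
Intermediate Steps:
-96*(-1 - 1*(-10)) = -96*(-1 + 10) = -96*9 = -864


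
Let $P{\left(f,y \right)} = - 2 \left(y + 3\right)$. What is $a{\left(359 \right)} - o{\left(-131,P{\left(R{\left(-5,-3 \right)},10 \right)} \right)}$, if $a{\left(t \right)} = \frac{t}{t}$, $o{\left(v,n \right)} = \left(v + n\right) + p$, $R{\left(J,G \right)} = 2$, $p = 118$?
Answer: $40$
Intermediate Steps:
$P{\left(f,y \right)} = -6 - 2 y$ ($P{\left(f,y \right)} = - 2 \left(3 + y\right) = -6 - 2 y$)
$o{\left(v,n \right)} = 118 + n + v$ ($o{\left(v,n \right)} = \left(v + n\right) + 118 = \left(n + v\right) + 118 = 118 + n + v$)
$a{\left(t \right)} = 1$
$a{\left(359 \right)} - o{\left(-131,P{\left(R{\left(-5,-3 \right)},10 \right)} \right)} = 1 - \left(118 - 26 - 131\right) = 1 - -39 = 1 + 39 = 40$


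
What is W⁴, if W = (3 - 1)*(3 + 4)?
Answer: 38416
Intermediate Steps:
W = 14 (W = 2*7 = 14)
W⁴ = 14⁴ = 38416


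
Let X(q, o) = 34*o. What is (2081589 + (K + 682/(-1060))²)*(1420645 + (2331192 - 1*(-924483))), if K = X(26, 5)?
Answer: 138600285989168696/14045 ≈ 9.8683e+12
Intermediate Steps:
K = 170 (K = 34*5 = 170)
(2081589 + (K + 682/(-1060))²)*(1420645 + (2331192 - 1*(-924483))) = (2081589 + (170 + 682/(-1060))²)*(1420645 + (2331192 - 1*(-924483))) = (2081589 + (170 + 682*(-1/1060))²)*(1420645 + (2331192 + 924483)) = (2081589 + (170 - 341/530)²)*(1420645 + 3255675) = (2081589 + (89759/530)²)*4676320 = (2081589 + 8056678081/280900)*4676320 = (592775028181/280900)*4676320 = 138600285989168696/14045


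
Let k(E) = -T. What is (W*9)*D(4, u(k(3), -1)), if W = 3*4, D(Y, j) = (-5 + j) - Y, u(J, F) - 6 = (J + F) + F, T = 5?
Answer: -1080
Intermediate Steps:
k(E) = -5 (k(E) = -1*5 = -5)
u(J, F) = 6 + J + 2*F (u(J, F) = 6 + ((J + F) + F) = 6 + ((F + J) + F) = 6 + (J + 2*F) = 6 + J + 2*F)
D(Y, j) = -5 + j - Y
W = 12
(W*9)*D(4, u(k(3), -1)) = (12*9)*(-5 + (6 - 5 + 2*(-1)) - 1*4) = 108*(-5 + (6 - 5 - 2) - 4) = 108*(-5 - 1 - 4) = 108*(-10) = -1080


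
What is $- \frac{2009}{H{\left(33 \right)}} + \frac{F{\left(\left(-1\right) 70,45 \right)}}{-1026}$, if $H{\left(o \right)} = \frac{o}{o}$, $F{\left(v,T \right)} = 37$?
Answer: $- \frac{2061271}{1026} \approx -2009.0$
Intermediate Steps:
$H{\left(o \right)} = 1$
$- \frac{2009}{H{\left(33 \right)}} + \frac{F{\left(\left(-1\right) 70,45 \right)}}{-1026} = - \frac{2009}{1} + \frac{37}{-1026} = \left(-2009\right) 1 + 37 \left(- \frac{1}{1026}\right) = -2009 - \frac{37}{1026} = - \frac{2061271}{1026}$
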